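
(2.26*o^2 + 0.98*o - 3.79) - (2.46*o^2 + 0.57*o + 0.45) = -0.2*o^2 + 0.41*o - 4.24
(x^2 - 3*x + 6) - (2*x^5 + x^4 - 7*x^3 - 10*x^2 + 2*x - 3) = -2*x^5 - x^4 + 7*x^3 + 11*x^2 - 5*x + 9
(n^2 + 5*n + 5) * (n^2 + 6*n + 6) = n^4 + 11*n^3 + 41*n^2 + 60*n + 30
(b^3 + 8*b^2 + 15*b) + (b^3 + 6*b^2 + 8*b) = 2*b^3 + 14*b^2 + 23*b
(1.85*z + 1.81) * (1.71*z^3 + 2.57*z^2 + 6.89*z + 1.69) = 3.1635*z^4 + 7.8496*z^3 + 17.3982*z^2 + 15.5974*z + 3.0589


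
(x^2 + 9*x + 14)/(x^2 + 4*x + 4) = (x + 7)/(x + 2)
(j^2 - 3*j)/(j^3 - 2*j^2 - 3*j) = 1/(j + 1)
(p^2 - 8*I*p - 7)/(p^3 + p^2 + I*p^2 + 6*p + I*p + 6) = (p^2 - 8*I*p - 7)/(p^3 + p^2*(1 + I) + p*(6 + I) + 6)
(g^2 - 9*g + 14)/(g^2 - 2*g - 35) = (g - 2)/(g + 5)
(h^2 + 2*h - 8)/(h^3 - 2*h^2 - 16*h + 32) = 1/(h - 4)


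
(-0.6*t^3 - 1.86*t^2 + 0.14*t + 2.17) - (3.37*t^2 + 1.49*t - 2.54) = -0.6*t^3 - 5.23*t^2 - 1.35*t + 4.71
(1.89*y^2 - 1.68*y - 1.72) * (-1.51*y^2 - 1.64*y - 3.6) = -2.8539*y^4 - 0.5628*y^3 - 1.4516*y^2 + 8.8688*y + 6.192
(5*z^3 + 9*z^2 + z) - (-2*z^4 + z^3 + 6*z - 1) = 2*z^4 + 4*z^3 + 9*z^2 - 5*z + 1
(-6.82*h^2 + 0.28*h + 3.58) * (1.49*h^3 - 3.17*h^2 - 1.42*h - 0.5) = -10.1618*h^5 + 22.0366*h^4 + 14.131*h^3 - 8.3362*h^2 - 5.2236*h - 1.79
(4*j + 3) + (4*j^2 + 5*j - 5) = 4*j^2 + 9*j - 2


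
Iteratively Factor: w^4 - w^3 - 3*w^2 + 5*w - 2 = (w - 1)*(w^3 - 3*w + 2) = (w - 1)^2*(w^2 + w - 2) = (w - 1)^3*(w + 2)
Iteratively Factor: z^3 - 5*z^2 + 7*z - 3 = (z - 3)*(z^2 - 2*z + 1) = (z - 3)*(z - 1)*(z - 1)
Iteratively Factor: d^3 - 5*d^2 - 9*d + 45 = (d + 3)*(d^2 - 8*d + 15) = (d - 3)*(d + 3)*(d - 5)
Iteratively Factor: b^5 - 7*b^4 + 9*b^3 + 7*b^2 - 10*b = (b)*(b^4 - 7*b^3 + 9*b^2 + 7*b - 10) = b*(b - 5)*(b^3 - 2*b^2 - b + 2) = b*(b - 5)*(b - 1)*(b^2 - b - 2) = b*(b - 5)*(b - 1)*(b + 1)*(b - 2)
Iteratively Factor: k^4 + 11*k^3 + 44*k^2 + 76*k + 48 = (k + 3)*(k^3 + 8*k^2 + 20*k + 16) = (k + 2)*(k + 3)*(k^2 + 6*k + 8) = (k + 2)*(k + 3)*(k + 4)*(k + 2)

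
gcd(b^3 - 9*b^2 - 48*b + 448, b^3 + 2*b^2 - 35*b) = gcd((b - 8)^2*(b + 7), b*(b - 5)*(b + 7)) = b + 7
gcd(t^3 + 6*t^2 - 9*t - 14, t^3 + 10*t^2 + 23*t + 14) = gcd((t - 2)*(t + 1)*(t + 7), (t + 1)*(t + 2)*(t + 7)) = t^2 + 8*t + 7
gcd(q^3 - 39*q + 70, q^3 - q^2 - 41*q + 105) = q^2 + 2*q - 35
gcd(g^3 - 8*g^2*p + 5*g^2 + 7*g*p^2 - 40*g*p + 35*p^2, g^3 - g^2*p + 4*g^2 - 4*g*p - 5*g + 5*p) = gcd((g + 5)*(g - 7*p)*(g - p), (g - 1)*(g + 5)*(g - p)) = -g^2 + g*p - 5*g + 5*p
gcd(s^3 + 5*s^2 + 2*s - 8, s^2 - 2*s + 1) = s - 1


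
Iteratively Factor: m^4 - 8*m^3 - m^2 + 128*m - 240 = (m - 4)*(m^3 - 4*m^2 - 17*m + 60) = (m - 4)*(m - 3)*(m^2 - m - 20) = (m - 5)*(m - 4)*(m - 3)*(m + 4)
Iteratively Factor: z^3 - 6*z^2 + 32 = (z - 4)*(z^2 - 2*z - 8) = (z - 4)^2*(z + 2)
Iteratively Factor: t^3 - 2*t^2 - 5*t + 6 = (t - 1)*(t^2 - t - 6) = (t - 1)*(t + 2)*(t - 3)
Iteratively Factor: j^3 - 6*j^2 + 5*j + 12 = (j - 4)*(j^2 - 2*j - 3) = (j - 4)*(j - 3)*(j + 1)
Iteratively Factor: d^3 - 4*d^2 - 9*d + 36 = (d - 3)*(d^2 - d - 12) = (d - 3)*(d + 3)*(d - 4)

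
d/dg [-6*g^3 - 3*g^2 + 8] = 6*g*(-3*g - 1)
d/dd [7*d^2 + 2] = 14*d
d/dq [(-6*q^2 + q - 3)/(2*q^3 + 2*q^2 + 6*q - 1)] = (12*q^4 - 4*q^3 - 20*q^2 + 24*q + 17)/(4*q^6 + 8*q^5 + 28*q^4 + 20*q^3 + 32*q^2 - 12*q + 1)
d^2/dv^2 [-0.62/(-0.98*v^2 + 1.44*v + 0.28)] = (1.190896*v^2 - 1.749888*v - 0.62*(1.96*v - 1.44)*(3.92*v - 2.88) - 0.340256)/(-0.98*v^2 + 1.44*v + 0.28)^3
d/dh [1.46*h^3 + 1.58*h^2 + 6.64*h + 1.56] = 4.38*h^2 + 3.16*h + 6.64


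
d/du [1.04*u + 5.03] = 1.04000000000000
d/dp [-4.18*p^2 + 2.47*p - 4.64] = 2.47 - 8.36*p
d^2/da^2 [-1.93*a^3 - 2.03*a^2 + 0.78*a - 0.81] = -11.58*a - 4.06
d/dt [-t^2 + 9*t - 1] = 9 - 2*t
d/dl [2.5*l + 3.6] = 2.50000000000000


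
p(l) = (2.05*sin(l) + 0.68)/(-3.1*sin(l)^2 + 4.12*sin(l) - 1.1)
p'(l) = (6.2*sin(l)*cos(l) - 4.12*cos(l))*(2.05*sin(l) + 0.68)/(-3.1*sin(l)^2 + 4.12*sin(l) - 1.1)^2 + 2.05*cos(l)/(-3.1*sin(l)^2 + 4.12*sin(l) - 1.1)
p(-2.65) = 0.08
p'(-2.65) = 0.36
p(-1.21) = 0.16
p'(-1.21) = -0.02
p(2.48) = 7.43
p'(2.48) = 0.78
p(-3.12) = -0.53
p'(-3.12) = 3.63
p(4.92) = 0.16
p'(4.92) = -0.01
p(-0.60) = 0.11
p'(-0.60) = -0.23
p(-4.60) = -40.55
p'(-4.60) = -135.11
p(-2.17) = 0.15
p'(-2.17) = 0.05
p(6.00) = -0.04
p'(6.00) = -0.89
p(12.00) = 0.10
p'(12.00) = -0.26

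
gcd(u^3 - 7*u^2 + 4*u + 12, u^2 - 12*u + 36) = u - 6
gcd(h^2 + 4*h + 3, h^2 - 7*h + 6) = 1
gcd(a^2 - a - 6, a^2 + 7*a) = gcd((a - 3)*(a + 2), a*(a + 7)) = 1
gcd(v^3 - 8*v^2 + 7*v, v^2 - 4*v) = v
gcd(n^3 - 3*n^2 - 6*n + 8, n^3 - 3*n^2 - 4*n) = n - 4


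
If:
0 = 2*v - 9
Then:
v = 9/2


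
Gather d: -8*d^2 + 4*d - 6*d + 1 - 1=-8*d^2 - 2*d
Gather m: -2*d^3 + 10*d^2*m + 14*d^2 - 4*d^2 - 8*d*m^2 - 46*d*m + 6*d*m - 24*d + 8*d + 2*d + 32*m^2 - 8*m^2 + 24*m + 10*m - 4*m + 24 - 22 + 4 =-2*d^3 + 10*d^2 - 14*d + m^2*(24 - 8*d) + m*(10*d^2 - 40*d + 30) + 6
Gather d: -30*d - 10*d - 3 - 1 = -40*d - 4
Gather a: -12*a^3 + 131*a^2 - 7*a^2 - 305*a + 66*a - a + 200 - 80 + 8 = -12*a^3 + 124*a^2 - 240*a + 128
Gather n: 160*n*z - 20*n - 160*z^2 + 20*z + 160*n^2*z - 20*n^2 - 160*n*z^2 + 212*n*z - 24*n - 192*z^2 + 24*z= n^2*(160*z - 20) + n*(-160*z^2 + 372*z - 44) - 352*z^2 + 44*z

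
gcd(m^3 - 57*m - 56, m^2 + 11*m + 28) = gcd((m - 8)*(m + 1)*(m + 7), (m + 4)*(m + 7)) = m + 7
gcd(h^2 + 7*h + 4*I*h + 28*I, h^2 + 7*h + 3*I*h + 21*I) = h + 7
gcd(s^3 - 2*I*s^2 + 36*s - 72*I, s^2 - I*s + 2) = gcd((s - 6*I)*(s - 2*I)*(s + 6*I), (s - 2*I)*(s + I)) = s - 2*I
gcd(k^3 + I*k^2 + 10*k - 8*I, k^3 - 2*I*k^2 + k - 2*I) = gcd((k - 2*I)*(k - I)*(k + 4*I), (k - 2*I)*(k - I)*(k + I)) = k^2 - 3*I*k - 2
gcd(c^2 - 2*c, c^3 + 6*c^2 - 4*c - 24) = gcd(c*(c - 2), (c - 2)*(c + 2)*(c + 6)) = c - 2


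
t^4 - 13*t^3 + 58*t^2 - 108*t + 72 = (t - 6)*(t - 3)*(t - 2)^2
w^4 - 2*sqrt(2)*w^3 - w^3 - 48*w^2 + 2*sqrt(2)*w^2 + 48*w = w*(w - 1)*(w - 6*sqrt(2))*(w + 4*sqrt(2))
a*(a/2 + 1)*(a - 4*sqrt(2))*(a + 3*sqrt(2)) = a^4/2 - sqrt(2)*a^3/2 + a^3 - 12*a^2 - sqrt(2)*a^2 - 24*a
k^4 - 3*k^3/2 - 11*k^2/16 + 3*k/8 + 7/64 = (k - 7/4)*(k - 1/2)*(k + 1/4)*(k + 1/2)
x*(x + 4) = x^2 + 4*x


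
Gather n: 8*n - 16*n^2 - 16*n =-16*n^2 - 8*n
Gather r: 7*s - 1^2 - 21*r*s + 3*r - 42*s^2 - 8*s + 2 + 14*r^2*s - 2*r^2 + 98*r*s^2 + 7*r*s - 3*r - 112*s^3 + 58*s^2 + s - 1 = r^2*(14*s - 2) + r*(98*s^2 - 14*s) - 112*s^3 + 16*s^2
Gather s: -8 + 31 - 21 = 2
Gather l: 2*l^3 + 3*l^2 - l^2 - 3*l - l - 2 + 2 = 2*l^3 + 2*l^2 - 4*l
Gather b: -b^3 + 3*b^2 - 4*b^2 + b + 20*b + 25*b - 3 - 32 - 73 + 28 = -b^3 - b^2 + 46*b - 80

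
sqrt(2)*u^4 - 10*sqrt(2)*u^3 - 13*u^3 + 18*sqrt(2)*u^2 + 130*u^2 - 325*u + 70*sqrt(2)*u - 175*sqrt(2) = (u - 5)^2*(u - 7*sqrt(2))*(sqrt(2)*u + 1)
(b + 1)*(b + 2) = b^2 + 3*b + 2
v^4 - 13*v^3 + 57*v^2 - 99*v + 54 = (v - 6)*(v - 3)^2*(v - 1)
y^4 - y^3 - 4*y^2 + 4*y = y*(y - 2)*(y - 1)*(y + 2)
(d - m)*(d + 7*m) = d^2 + 6*d*m - 7*m^2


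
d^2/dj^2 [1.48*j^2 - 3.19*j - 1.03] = 2.96000000000000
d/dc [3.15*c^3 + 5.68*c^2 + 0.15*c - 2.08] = 9.45*c^2 + 11.36*c + 0.15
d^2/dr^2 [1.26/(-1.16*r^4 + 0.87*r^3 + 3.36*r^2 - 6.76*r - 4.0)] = ((17.5392*r^2 - 6.5772*r - 8.4672)*(1.16*r^4 - 0.87*r^3 - 3.36*r^2 + 6.76*r + 4.0) - 1.26*(4.64*r^3 - 2.61*r^2 - 6.72*r + 6.76)*(9.28*r^3 - 5.22*r^2 - 13.44*r + 13.52))/(1.16*r^4 - 0.87*r^3 - 3.36*r^2 + 6.76*r + 4.0)^3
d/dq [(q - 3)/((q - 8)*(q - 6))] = (-q^2 + 6*q + 6)/(q^4 - 28*q^3 + 292*q^2 - 1344*q + 2304)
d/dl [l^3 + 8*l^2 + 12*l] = 3*l^2 + 16*l + 12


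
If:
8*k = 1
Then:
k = 1/8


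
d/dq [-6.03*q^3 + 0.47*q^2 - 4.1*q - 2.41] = -18.09*q^2 + 0.94*q - 4.1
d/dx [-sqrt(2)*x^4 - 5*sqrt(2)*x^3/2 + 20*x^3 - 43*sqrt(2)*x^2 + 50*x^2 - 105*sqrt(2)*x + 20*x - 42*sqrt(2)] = -4*sqrt(2)*x^3 - 15*sqrt(2)*x^2/2 + 60*x^2 - 86*sqrt(2)*x + 100*x - 105*sqrt(2) + 20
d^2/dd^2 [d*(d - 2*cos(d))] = 2*d*cos(d) + 4*sin(d) + 2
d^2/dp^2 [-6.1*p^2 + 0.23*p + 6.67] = -12.2000000000000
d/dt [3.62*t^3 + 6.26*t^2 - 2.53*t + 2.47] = 10.86*t^2 + 12.52*t - 2.53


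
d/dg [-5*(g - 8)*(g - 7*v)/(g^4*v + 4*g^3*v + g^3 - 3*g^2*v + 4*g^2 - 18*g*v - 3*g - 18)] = 5*((g - 8)*(g - 7*v)*(4*g^3*v + 12*g^2*v + 3*g^2 - 6*g*v + 8*g - 18*v - 3) + (-2*g + 7*v + 8)*(g^4*v + 4*g^3*v + g^3 - 3*g^2*v + 4*g^2 - 18*g*v - 3*g - 18))/(g^4*v + 4*g^3*v + g^3 - 3*g^2*v + 4*g^2 - 18*g*v - 3*g - 18)^2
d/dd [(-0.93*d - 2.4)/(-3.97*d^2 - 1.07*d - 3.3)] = (-3.6921*d^2 - 19.056*d + 0.501)/(15.7609*d^4 + 8.4958*d^3 + 27.3469*d^2 + 7.062*d + 10.89)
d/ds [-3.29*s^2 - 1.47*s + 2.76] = -6.58*s - 1.47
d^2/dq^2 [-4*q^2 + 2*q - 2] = -8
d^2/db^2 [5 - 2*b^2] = -4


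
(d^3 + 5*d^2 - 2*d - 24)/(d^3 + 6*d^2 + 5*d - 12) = (d - 2)/(d - 1)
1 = 1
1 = 1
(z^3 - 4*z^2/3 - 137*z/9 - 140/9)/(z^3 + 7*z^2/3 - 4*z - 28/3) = (3*z^2 - 11*z - 20)/(3*(z^2 - 4))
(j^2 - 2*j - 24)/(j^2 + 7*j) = (j^2 - 2*j - 24)/(j*(j + 7))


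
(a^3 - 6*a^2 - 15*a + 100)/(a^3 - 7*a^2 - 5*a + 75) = (a + 4)/(a + 3)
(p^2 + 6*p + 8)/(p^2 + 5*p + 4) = (p + 2)/(p + 1)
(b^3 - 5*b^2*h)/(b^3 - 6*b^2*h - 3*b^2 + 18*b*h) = b*(b - 5*h)/(b^2 - 6*b*h - 3*b + 18*h)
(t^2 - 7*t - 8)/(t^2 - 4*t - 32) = (t + 1)/(t + 4)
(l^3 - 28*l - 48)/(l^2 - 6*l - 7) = (-l^3 + 28*l + 48)/(-l^2 + 6*l + 7)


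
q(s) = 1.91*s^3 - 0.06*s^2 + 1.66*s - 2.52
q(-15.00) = -6487.17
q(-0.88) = -5.33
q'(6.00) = 207.22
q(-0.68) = -4.28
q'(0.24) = 1.96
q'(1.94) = 22.99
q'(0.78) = 5.05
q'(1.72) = 18.41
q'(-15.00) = 1292.71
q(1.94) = 14.42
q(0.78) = -0.36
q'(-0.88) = 6.20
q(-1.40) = -10.20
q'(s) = 5.73*s^2 - 0.12*s + 1.66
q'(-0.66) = 4.24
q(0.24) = -2.10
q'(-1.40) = 13.06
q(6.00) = 417.84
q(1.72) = 9.88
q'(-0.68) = 4.39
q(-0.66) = -4.19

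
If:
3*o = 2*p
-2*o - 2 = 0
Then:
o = -1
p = -3/2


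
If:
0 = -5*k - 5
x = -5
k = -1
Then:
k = -1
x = -5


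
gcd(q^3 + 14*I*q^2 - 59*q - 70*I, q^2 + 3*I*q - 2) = q + 2*I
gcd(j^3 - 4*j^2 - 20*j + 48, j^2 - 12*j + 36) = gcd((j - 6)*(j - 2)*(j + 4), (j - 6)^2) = j - 6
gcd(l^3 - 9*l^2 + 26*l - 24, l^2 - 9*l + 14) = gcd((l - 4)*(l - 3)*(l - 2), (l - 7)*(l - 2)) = l - 2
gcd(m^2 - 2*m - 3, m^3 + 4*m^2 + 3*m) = m + 1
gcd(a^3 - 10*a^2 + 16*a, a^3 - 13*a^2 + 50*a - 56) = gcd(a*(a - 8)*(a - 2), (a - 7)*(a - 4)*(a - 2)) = a - 2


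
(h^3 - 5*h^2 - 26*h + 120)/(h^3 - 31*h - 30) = (h - 4)/(h + 1)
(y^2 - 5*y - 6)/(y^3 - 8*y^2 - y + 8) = (y - 6)/(y^2 - 9*y + 8)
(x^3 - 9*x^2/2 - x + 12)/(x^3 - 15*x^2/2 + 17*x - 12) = (2*x + 3)/(2*x - 3)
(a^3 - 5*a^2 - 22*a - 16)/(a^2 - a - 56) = (a^2 + 3*a + 2)/(a + 7)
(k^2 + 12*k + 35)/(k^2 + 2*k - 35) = (k + 5)/(k - 5)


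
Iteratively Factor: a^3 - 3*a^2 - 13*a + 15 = (a - 1)*(a^2 - 2*a - 15) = (a - 5)*(a - 1)*(a + 3)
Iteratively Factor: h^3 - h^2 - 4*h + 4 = (h - 1)*(h^2 - 4) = (h - 2)*(h - 1)*(h + 2)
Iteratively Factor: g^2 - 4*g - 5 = (g - 5)*(g + 1)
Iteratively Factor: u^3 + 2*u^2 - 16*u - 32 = (u + 4)*(u^2 - 2*u - 8) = (u + 2)*(u + 4)*(u - 4)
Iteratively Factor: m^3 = (m)*(m^2) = m^2*(m)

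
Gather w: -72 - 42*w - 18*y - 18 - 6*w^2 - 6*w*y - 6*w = -6*w^2 + w*(-6*y - 48) - 18*y - 90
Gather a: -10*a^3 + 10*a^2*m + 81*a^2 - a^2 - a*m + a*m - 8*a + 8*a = -10*a^3 + a^2*(10*m + 80)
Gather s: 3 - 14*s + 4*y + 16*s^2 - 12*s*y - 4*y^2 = 16*s^2 + s*(-12*y - 14) - 4*y^2 + 4*y + 3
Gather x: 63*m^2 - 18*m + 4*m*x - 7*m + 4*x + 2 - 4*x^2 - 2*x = 63*m^2 - 25*m - 4*x^2 + x*(4*m + 2) + 2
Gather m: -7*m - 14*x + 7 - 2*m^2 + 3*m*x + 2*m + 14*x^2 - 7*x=-2*m^2 + m*(3*x - 5) + 14*x^2 - 21*x + 7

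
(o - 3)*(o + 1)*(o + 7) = o^3 + 5*o^2 - 17*o - 21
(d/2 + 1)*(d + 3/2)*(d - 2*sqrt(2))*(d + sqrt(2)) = d^4/2 - sqrt(2)*d^3/2 + 7*d^3/4 - 7*sqrt(2)*d^2/4 - d^2/2 - 7*d - 3*sqrt(2)*d/2 - 6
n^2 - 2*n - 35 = (n - 7)*(n + 5)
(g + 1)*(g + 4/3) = g^2 + 7*g/3 + 4/3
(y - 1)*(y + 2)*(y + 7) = y^3 + 8*y^2 + 5*y - 14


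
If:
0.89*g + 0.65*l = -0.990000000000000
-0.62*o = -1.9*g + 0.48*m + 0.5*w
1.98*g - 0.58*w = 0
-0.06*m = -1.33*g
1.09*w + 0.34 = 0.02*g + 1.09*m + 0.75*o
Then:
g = 0.04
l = -1.58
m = 0.96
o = -0.73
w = 0.15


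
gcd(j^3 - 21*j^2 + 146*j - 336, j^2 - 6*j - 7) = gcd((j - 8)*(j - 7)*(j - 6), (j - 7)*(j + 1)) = j - 7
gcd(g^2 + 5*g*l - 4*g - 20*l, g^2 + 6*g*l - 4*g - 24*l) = g - 4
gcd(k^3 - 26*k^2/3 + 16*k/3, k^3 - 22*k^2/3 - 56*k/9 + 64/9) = k^2 - 26*k/3 + 16/3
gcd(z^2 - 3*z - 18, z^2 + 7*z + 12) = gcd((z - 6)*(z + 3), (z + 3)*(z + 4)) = z + 3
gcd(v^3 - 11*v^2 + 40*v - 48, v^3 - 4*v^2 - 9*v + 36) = v^2 - 7*v + 12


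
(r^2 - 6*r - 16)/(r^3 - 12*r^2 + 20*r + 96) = 1/(r - 6)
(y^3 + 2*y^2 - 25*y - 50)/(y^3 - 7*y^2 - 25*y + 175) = (y + 2)/(y - 7)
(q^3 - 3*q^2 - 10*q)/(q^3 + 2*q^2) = (q - 5)/q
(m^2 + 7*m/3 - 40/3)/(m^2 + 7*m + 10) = (m - 8/3)/(m + 2)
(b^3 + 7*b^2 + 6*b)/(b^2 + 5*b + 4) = b*(b + 6)/(b + 4)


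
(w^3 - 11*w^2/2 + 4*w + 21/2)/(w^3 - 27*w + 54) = (2*w^2 - 5*w - 7)/(2*(w^2 + 3*w - 18))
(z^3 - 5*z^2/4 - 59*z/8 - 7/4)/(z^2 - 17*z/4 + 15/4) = (8*z^3 - 10*z^2 - 59*z - 14)/(2*(4*z^2 - 17*z + 15))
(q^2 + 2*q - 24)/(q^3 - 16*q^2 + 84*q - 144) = (q + 6)/(q^2 - 12*q + 36)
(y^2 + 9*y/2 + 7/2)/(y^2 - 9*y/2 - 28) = (y + 1)/(y - 8)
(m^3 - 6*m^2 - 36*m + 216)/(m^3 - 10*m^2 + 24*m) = (m^2 - 36)/(m*(m - 4))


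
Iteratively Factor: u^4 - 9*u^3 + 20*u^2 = (u - 5)*(u^3 - 4*u^2) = (u - 5)*(u - 4)*(u^2) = u*(u - 5)*(u - 4)*(u)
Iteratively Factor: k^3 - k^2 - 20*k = (k - 5)*(k^2 + 4*k) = k*(k - 5)*(k + 4)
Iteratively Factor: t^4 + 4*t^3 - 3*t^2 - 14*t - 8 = (t + 1)*(t^3 + 3*t^2 - 6*t - 8) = (t + 1)*(t + 4)*(t^2 - t - 2) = (t + 1)^2*(t + 4)*(t - 2)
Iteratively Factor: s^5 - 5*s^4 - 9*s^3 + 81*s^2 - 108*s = (s - 3)*(s^4 - 2*s^3 - 15*s^2 + 36*s) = (s - 3)^2*(s^3 + s^2 - 12*s) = (s - 3)^3*(s^2 + 4*s) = s*(s - 3)^3*(s + 4)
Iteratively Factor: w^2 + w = (w)*(w + 1)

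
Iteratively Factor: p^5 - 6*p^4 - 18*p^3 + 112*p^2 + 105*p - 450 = (p - 5)*(p^4 - p^3 - 23*p^2 - 3*p + 90) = (p - 5)^2*(p^3 + 4*p^2 - 3*p - 18) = (p - 5)^2*(p - 2)*(p^2 + 6*p + 9) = (p - 5)^2*(p - 2)*(p + 3)*(p + 3)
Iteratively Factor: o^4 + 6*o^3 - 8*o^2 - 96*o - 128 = (o + 2)*(o^3 + 4*o^2 - 16*o - 64) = (o + 2)*(o + 4)*(o^2 - 16) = (o + 2)*(o + 4)^2*(o - 4)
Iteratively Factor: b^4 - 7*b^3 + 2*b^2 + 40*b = (b)*(b^3 - 7*b^2 + 2*b + 40) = b*(b + 2)*(b^2 - 9*b + 20) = b*(b - 4)*(b + 2)*(b - 5)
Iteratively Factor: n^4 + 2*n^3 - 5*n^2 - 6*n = (n)*(n^3 + 2*n^2 - 5*n - 6) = n*(n - 2)*(n^2 + 4*n + 3) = n*(n - 2)*(n + 1)*(n + 3)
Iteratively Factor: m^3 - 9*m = (m)*(m^2 - 9) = m*(m - 3)*(m + 3)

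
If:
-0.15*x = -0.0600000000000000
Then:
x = 0.40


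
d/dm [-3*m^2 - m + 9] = -6*m - 1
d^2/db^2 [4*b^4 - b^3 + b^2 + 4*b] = 48*b^2 - 6*b + 2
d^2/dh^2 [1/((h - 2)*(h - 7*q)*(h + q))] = 2*((h - 2)^2*(h - 7*q)^2 + (h - 2)^2*(h - 7*q)*(h + q) + (h - 2)^2*(h + q)^2 + (h - 2)*(h - 7*q)^2*(h + q) + (h - 2)*(h - 7*q)*(h + q)^2 + (h - 7*q)^2*(h + q)^2)/((h - 2)^3*(h - 7*q)^3*(h + q)^3)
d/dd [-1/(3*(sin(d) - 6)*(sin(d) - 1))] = (2*sin(d) - 7)*cos(d)/(3*(sin(d) - 6)^2*(sin(d) - 1)^2)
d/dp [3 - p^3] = -3*p^2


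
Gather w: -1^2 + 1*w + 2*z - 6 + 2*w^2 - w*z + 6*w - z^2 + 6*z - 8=2*w^2 + w*(7 - z) - z^2 + 8*z - 15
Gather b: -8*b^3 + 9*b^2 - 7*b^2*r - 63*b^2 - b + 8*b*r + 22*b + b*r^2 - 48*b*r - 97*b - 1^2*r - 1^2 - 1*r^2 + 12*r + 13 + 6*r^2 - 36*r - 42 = -8*b^3 + b^2*(-7*r - 54) + b*(r^2 - 40*r - 76) + 5*r^2 - 25*r - 30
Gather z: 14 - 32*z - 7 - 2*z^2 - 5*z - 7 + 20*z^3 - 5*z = 20*z^3 - 2*z^2 - 42*z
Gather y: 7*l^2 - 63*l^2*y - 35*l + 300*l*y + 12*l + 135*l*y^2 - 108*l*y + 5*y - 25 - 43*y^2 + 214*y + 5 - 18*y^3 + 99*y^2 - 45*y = 7*l^2 - 23*l - 18*y^3 + y^2*(135*l + 56) + y*(-63*l^2 + 192*l + 174) - 20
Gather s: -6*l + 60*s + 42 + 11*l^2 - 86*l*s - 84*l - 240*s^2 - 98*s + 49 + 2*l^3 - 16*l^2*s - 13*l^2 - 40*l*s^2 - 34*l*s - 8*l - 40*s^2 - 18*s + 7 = 2*l^3 - 2*l^2 - 98*l + s^2*(-40*l - 280) + s*(-16*l^2 - 120*l - 56) + 98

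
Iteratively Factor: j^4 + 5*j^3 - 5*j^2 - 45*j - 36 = (j + 1)*(j^3 + 4*j^2 - 9*j - 36) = (j - 3)*(j + 1)*(j^2 + 7*j + 12) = (j - 3)*(j + 1)*(j + 4)*(j + 3)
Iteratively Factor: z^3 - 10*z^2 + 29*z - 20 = (z - 5)*(z^2 - 5*z + 4) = (z - 5)*(z - 4)*(z - 1)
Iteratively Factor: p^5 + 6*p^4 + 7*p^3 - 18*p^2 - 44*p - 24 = (p + 2)*(p^4 + 4*p^3 - p^2 - 16*p - 12) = (p - 2)*(p + 2)*(p^3 + 6*p^2 + 11*p + 6) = (p - 2)*(p + 2)^2*(p^2 + 4*p + 3) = (p - 2)*(p + 1)*(p + 2)^2*(p + 3)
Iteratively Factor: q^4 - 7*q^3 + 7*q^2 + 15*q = (q - 3)*(q^3 - 4*q^2 - 5*q) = (q - 3)*(q + 1)*(q^2 - 5*q) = (q - 5)*(q - 3)*(q + 1)*(q)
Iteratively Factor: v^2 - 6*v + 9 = (v - 3)*(v - 3)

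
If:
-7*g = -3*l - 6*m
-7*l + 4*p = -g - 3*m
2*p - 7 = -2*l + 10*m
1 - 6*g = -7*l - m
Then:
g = -681/433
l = -573/433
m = -508/433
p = -903/866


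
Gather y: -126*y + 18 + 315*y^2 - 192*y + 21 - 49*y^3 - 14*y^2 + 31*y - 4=-49*y^3 + 301*y^2 - 287*y + 35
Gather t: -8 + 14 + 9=15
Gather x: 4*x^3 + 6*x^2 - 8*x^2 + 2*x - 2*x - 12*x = 4*x^3 - 2*x^2 - 12*x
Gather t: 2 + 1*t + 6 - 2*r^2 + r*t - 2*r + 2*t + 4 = -2*r^2 - 2*r + t*(r + 3) + 12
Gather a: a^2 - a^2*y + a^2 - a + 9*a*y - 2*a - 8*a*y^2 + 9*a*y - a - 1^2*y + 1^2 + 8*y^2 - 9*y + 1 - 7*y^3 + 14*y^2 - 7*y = a^2*(2 - y) + a*(-8*y^2 + 18*y - 4) - 7*y^3 + 22*y^2 - 17*y + 2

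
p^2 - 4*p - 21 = (p - 7)*(p + 3)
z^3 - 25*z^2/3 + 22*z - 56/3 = (z - 4)*(z - 7/3)*(z - 2)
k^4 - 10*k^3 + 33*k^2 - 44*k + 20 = (k - 5)*(k - 2)^2*(k - 1)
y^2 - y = y*(y - 1)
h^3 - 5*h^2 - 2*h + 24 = (h - 4)*(h - 3)*(h + 2)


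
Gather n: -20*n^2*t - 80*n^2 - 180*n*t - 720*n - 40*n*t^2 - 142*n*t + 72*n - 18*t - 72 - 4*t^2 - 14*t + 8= n^2*(-20*t - 80) + n*(-40*t^2 - 322*t - 648) - 4*t^2 - 32*t - 64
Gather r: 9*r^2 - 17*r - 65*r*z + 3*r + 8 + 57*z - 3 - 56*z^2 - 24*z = 9*r^2 + r*(-65*z - 14) - 56*z^2 + 33*z + 5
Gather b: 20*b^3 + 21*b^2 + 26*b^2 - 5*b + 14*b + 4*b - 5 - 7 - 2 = 20*b^3 + 47*b^2 + 13*b - 14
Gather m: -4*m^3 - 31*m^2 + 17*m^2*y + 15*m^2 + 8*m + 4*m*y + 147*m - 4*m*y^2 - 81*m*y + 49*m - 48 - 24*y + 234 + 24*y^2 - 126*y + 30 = -4*m^3 + m^2*(17*y - 16) + m*(-4*y^2 - 77*y + 204) + 24*y^2 - 150*y + 216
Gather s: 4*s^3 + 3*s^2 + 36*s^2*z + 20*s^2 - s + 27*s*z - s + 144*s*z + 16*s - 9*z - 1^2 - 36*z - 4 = 4*s^3 + s^2*(36*z + 23) + s*(171*z + 14) - 45*z - 5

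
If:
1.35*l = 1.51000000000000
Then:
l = 1.12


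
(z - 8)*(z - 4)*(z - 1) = z^3 - 13*z^2 + 44*z - 32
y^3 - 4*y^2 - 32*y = y*(y - 8)*(y + 4)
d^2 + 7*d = d*(d + 7)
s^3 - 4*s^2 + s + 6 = (s - 3)*(s - 2)*(s + 1)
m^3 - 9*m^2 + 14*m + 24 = (m - 6)*(m - 4)*(m + 1)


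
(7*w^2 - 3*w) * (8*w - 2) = 56*w^3 - 38*w^2 + 6*w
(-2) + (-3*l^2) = -3*l^2 - 2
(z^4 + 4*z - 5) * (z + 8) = z^5 + 8*z^4 + 4*z^2 + 27*z - 40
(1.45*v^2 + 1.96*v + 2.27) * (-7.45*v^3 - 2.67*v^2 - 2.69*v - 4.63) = -10.8025*v^5 - 18.4735*v^4 - 26.0452*v^3 - 18.0468*v^2 - 15.1811*v - 10.5101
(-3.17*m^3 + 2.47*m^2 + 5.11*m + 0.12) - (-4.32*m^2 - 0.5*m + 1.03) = -3.17*m^3 + 6.79*m^2 + 5.61*m - 0.91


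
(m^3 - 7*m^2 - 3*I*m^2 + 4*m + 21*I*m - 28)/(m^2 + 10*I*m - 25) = (m^3 - m^2*(7 + 3*I) + m*(4 + 21*I) - 28)/(m^2 + 10*I*m - 25)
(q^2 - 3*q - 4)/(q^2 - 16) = (q + 1)/(q + 4)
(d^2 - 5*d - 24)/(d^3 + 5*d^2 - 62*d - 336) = (d + 3)/(d^2 + 13*d + 42)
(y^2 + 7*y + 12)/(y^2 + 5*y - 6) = (y^2 + 7*y + 12)/(y^2 + 5*y - 6)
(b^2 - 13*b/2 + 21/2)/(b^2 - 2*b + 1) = (2*b^2 - 13*b + 21)/(2*(b^2 - 2*b + 1))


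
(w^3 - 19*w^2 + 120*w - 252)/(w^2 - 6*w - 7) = (w^2 - 12*w + 36)/(w + 1)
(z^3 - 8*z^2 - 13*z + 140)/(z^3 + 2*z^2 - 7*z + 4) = (z^2 - 12*z + 35)/(z^2 - 2*z + 1)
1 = 1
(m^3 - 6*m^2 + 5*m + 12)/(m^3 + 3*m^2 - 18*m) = (m^2 - 3*m - 4)/(m*(m + 6))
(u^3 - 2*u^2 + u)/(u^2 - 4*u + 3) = u*(u - 1)/(u - 3)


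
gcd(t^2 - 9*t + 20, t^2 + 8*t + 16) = 1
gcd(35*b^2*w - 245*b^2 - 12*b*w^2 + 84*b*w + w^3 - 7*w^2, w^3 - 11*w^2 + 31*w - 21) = w - 7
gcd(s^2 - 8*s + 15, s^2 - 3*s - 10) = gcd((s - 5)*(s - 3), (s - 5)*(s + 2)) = s - 5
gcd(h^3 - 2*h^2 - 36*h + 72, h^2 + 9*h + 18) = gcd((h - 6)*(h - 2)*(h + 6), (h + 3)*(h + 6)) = h + 6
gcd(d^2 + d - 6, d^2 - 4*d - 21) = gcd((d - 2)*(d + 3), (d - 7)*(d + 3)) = d + 3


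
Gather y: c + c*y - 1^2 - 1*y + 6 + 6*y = c + y*(c + 5) + 5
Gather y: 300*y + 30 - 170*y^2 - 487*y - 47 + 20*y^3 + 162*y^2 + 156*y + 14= 20*y^3 - 8*y^2 - 31*y - 3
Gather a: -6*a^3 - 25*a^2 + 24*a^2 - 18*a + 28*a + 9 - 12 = -6*a^3 - a^2 + 10*a - 3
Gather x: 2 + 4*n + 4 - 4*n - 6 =0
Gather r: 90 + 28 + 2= 120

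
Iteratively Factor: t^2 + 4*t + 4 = (t + 2)*(t + 2)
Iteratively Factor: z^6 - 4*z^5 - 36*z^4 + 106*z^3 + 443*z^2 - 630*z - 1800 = (z - 3)*(z^5 - z^4 - 39*z^3 - 11*z^2 + 410*z + 600) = (z - 3)*(z + 3)*(z^4 - 4*z^3 - 27*z^2 + 70*z + 200) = (z - 3)*(z + 2)*(z + 3)*(z^3 - 6*z^2 - 15*z + 100) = (z - 3)*(z + 2)*(z + 3)*(z + 4)*(z^2 - 10*z + 25) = (z - 5)*(z - 3)*(z + 2)*(z + 3)*(z + 4)*(z - 5)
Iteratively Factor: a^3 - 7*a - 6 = (a + 1)*(a^2 - a - 6) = (a + 1)*(a + 2)*(a - 3)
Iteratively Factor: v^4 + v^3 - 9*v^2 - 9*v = (v + 1)*(v^3 - 9*v) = (v + 1)*(v + 3)*(v^2 - 3*v) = (v - 3)*(v + 1)*(v + 3)*(v)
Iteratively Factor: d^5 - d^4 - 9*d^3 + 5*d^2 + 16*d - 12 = (d - 1)*(d^4 - 9*d^2 - 4*d + 12) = (d - 3)*(d - 1)*(d^3 + 3*d^2 - 4) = (d - 3)*(d - 1)*(d + 2)*(d^2 + d - 2) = (d - 3)*(d - 1)*(d + 2)^2*(d - 1)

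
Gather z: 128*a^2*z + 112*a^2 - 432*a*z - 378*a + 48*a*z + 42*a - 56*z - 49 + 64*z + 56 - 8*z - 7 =112*a^2 - 336*a + z*(128*a^2 - 384*a)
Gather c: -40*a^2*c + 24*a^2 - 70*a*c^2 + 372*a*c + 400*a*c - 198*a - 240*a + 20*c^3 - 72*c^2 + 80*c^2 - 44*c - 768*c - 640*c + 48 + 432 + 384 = 24*a^2 - 438*a + 20*c^3 + c^2*(8 - 70*a) + c*(-40*a^2 + 772*a - 1452) + 864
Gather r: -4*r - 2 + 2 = -4*r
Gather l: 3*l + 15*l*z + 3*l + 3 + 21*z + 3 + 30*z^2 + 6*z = l*(15*z + 6) + 30*z^2 + 27*z + 6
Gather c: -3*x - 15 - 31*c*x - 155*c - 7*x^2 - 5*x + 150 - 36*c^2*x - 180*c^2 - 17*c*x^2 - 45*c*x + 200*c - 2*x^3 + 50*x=c^2*(-36*x - 180) + c*(-17*x^2 - 76*x + 45) - 2*x^3 - 7*x^2 + 42*x + 135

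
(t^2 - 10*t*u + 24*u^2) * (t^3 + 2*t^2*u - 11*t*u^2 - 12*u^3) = t^5 - 8*t^4*u - 7*t^3*u^2 + 146*t^2*u^3 - 144*t*u^4 - 288*u^5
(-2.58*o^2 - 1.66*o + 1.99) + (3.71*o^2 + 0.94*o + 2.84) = 1.13*o^2 - 0.72*o + 4.83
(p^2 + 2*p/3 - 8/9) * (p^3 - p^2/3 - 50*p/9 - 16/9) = p^5 + p^4/3 - 20*p^3/3 - 140*p^2/27 + 304*p/81 + 128/81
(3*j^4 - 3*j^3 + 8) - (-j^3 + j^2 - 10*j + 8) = 3*j^4 - 2*j^3 - j^2 + 10*j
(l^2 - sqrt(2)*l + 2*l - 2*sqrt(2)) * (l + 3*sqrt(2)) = l^3 + 2*l^2 + 2*sqrt(2)*l^2 - 6*l + 4*sqrt(2)*l - 12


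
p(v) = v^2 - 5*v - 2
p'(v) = 2*v - 5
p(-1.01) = 4.07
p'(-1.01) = -7.02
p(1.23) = -6.64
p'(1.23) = -2.54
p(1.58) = -7.40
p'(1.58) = -1.84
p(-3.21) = 24.35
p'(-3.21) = -11.42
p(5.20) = -0.96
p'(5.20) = 5.40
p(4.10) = -5.69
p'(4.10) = 3.20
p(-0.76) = 2.38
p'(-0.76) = -6.52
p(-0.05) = -1.75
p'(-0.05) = -5.10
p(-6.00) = 64.00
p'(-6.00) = -17.00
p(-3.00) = 22.00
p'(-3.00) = -11.00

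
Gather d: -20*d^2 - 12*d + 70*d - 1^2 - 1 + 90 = -20*d^2 + 58*d + 88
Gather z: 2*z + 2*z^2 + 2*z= 2*z^2 + 4*z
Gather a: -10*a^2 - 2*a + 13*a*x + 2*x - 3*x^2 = -10*a^2 + a*(13*x - 2) - 3*x^2 + 2*x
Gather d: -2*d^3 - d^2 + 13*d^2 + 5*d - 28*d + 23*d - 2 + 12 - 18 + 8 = -2*d^3 + 12*d^2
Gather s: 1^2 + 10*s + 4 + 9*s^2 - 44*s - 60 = 9*s^2 - 34*s - 55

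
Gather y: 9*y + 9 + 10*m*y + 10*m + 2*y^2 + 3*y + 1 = 10*m + 2*y^2 + y*(10*m + 12) + 10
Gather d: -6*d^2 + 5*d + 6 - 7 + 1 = -6*d^2 + 5*d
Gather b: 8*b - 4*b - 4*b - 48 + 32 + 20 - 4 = 0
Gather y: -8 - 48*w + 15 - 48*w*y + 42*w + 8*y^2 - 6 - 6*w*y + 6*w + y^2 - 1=-54*w*y + 9*y^2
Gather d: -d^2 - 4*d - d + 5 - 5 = -d^2 - 5*d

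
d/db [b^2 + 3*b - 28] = 2*b + 3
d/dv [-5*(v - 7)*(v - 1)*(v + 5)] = -15*v^2 + 30*v + 165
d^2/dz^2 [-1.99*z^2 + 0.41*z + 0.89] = -3.98000000000000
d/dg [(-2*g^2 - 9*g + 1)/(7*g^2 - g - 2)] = (65*g^2 - 6*g + 19)/(49*g^4 - 14*g^3 - 27*g^2 + 4*g + 4)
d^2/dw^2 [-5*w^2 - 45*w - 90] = -10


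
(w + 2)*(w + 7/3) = w^2 + 13*w/3 + 14/3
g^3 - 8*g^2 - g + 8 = (g - 8)*(g - 1)*(g + 1)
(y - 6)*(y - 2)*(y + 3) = y^3 - 5*y^2 - 12*y + 36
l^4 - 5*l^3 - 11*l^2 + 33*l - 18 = (l - 6)*(l - 1)^2*(l + 3)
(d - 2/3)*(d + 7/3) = d^2 + 5*d/3 - 14/9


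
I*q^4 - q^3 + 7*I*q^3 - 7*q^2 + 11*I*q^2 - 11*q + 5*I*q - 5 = (q + 1)*(q + 5)*(q + I)*(I*q + I)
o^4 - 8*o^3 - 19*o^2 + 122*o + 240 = (o - 8)*(o - 5)*(o + 2)*(o + 3)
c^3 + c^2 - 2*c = c*(c - 1)*(c + 2)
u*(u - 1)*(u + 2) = u^3 + u^2 - 2*u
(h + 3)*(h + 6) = h^2 + 9*h + 18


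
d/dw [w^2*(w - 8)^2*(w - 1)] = w*(5*w^3 - 68*w^2 + 240*w - 128)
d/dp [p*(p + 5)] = 2*p + 5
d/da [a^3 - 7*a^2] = a*(3*a - 14)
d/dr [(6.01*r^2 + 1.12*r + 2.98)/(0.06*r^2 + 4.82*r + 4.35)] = (28.901*r^2 + 51.9294*r - 9.4916)/(0.0036*r^4 + 0.5784*r^3 + 23.7544*r^2 + 41.934*r + 18.9225)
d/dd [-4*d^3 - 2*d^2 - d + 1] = -12*d^2 - 4*d - 1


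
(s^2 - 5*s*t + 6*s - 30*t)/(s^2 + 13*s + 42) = (s - 5*t)/(s + 7)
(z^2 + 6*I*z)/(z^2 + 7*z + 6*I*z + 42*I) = z/(z + 7)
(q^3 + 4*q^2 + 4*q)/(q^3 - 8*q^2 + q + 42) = q*(q + 2)/(q^2 - 10*q + 21)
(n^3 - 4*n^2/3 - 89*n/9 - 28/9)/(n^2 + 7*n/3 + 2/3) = (3*n^2 - 5*n - 28)/(3*(n + 2))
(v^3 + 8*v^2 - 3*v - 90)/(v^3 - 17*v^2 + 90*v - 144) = (v^2 + 11*v + 30)/(v^2 - 14*v + 48)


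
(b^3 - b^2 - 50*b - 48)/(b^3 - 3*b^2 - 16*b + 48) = (b^3 - b^2 - 50*b - 48)/(b^3 - 3*b^2 - 16*b + 48)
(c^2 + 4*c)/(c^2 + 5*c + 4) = c/(c + 1)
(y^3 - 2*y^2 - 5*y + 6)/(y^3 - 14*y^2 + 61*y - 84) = (y^2 + y - 2)/(y^2 - 11*y + 28)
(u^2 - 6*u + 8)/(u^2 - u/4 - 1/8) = 8*(-u^2 + 6*u - 8)/(-8*u^2 + 2*u + 1)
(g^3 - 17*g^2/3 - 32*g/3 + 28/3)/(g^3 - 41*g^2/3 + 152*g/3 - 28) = (g + 2)/(g - 6)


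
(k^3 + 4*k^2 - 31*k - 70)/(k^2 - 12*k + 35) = (k^2 + 9*k + 14)/(k - 7)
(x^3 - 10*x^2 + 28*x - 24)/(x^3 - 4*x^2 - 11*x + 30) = (x^2 - 8*x + 12)/(x^2 - 2*x - 15)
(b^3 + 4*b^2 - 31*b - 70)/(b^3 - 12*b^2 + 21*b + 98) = (b^2 + 2*b - 35)/(b^2 - 14*b + 49)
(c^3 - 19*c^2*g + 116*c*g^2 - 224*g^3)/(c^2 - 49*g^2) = (c^2 - 12*c*g + 32*g^2)/(c + 7*g)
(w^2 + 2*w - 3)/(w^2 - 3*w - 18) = (w - 1)/(w - 6)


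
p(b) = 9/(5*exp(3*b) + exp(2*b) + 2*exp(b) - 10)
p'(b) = 9*(-15*exp(3*b) - 2*exp(2*b) - 2*exp(b))/(5*exp(3*b) + exp(2*b) + 2*exp(b) - 10)^2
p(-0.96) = -1.02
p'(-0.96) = -0.22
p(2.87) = 0.00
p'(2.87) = -0.00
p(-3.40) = -0.91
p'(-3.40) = -0.01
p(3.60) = 0.00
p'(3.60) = -0.00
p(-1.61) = -0.95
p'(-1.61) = -0.06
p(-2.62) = -0.91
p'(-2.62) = -0.02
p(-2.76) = -0.91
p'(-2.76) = -0.01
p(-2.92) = -0.91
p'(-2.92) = -0.01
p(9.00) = 0.00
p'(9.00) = 0.00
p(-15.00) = -0.90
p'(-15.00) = 0.00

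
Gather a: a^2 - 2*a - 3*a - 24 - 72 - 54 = a^2 - 5*a - 150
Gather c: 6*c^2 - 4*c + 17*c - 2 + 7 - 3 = 6*c^2 + 13*c + 2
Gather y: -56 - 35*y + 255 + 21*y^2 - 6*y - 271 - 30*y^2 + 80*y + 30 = -9*y^2 + 39*y - 42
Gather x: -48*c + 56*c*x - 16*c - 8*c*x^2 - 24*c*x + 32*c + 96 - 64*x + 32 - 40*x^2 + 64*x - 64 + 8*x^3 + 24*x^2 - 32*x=-32*c + 8*x^3 + x^2*(-8*c - 16) + x*(32*c - 32) + 64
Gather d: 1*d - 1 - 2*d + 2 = 1 - d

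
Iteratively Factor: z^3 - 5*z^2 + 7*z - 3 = (z - 1)*(z^2 - 4*z + 3) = (z - 1)^2*(z - 3)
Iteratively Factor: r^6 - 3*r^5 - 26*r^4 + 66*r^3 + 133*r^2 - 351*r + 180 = (r + 3)*(r^5 - 6*r^4 - 8*r^3 + 90*r^2 - 137*r + 60) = (r - 1)*(r + 3)*(r^4 - 5*r^3 - 13*r^2 + 77*r - 60) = (r - 5)*(r - 1)*(r + 3)*(r^3 - 13*r + 12) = (r - 5)*(r - 1)^2*(r + 3)*(r^2 + r - 12) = (r - 5)*(r - 1)^2*(r + 3)*(r + 4)*(r - 3)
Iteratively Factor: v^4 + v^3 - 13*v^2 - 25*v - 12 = (v + 3)*(v^3 - 2*v^2 - 7*v - 4) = (v + 1)*(v + 3)*(v^2 - 3*v - 4) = (v + 1)^2*(v + 3)*(v - 4)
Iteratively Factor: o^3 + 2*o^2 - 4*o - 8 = (o - 2)*(o^2 + 4*o + 4) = (o - 2)*(o + 2)*(o + 2)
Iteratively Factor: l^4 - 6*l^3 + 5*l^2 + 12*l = (l + 1)*(l^3 - 7*l^2 + 12*l) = (l - 3)*(l + 1)*(l^2 - 4*l) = l*(l - 3)*(l + 1)*(l - 4)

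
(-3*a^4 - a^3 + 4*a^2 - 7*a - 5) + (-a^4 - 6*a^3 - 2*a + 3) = -4*a^4 - 7*a^3 + 4*a^2 - 9*a - 2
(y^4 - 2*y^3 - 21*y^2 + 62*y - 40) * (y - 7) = y^5 - 9*y^4 - 7*y^3 + 209*y^2 - 474*y + 280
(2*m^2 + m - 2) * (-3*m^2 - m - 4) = -6*m^4 - 5*m^3 - 3*m^2 - 2*m + 8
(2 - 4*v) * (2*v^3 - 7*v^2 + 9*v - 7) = -8*v^4 + 32*v^3 - 50*v^2 + 46*v - 14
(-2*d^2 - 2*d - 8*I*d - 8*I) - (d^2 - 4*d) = -3*d^2 + 2*d - 8*I*d - 8*I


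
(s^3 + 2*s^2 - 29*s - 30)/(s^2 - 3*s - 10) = (s^2 + 7*s + 6)/(s + 2)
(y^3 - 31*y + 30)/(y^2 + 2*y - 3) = (y^2 + y - 30)/(y + 3)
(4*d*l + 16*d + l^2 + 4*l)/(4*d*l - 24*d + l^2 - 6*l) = (l + 4)/(l - 6)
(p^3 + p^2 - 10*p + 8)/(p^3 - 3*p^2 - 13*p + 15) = (p^2 + 2*p - 8)/(p^2 - 2*p - 15)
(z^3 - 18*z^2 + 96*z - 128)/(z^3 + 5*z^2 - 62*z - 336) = (z^2 - 10*z + 16)/(z^2 + 13*z + 42)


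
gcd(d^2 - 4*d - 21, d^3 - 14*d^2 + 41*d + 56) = d - 7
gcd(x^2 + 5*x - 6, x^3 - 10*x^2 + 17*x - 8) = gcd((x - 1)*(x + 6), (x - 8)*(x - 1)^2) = x - 1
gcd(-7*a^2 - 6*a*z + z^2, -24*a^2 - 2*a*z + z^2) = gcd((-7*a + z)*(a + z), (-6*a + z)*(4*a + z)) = 1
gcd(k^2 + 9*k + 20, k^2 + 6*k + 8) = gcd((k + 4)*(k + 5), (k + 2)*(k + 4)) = k + 4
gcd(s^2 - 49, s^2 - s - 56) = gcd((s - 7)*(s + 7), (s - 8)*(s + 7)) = s + 7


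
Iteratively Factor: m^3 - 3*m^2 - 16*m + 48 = (m + 4)*(m^2 - 7*m + 12) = (m - 3)*(m + 4)*(m - 4)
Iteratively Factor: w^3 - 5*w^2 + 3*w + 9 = (w - 3)*(w^2 - 2*w - 3) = (w - 3)^2*(w + 1)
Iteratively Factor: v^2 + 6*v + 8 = (v + 4)*(v + 2)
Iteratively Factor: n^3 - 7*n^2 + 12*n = (n - 4)*(n^2 - 3*n) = n*(n - 4)*(n - 3)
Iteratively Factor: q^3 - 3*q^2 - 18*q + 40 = (q + 4)*(q^2 - 7*q + 10) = (q - 5)*(q + 4)*(q - 2)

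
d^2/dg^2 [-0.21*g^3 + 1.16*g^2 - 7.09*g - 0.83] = 2.32 - 1.26*g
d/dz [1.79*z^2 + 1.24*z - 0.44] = 3.58*z + 1.24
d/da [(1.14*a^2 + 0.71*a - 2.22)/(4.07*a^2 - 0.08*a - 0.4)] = (-2.9809*a^2 + 17.1588*a - 0.4616)/(16.5649*a^4 - 0.6512*a^3 - 3.2496*a^2 + 0.064*a + 0.16)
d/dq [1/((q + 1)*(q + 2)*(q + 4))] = (-(q + 1)*(q + 2) - (q + 1)*(q + 4) - (q + 2)*(q + 4))/((q + 1)^2*(q + 2)^2*(q + 4)^2)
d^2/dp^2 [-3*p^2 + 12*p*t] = -6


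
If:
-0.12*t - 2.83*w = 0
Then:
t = -23.5833333333333*w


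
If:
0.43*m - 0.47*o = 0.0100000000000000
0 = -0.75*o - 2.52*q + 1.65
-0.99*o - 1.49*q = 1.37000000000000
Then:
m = -4.67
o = -4.29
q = 1.93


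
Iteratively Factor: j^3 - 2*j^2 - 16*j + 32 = (j - 2)*(j^2 - 16) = (j - 4)*(j - 2)*(j + 4)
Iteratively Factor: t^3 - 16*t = (t + 4)*(t^2 - 4*t) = t*(t + 4)*(t - 4)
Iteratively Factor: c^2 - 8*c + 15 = (c - 5)*(c - 3)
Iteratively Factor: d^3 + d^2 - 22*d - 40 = (d + 2)*(d^2 - d - 20) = (d - 5)*(d + 2)*(d + 4)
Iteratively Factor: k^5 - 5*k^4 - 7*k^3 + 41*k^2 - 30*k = (k)*(k^4 - 5*k^3 - 7*k^2 + 41*k - 30) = k*(k + 3)*(k^3 - 8*k^2 + 17*k - 10) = k*(k - 5)*(k + 3)*(k^2 - 3*k + 2) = k*(k - 5)*(k - 1)*(k + 3)*(k - 2)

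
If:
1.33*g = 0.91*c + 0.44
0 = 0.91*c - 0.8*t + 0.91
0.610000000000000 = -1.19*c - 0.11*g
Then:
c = -0.51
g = -0.02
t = 0.56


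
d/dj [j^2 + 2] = 2*j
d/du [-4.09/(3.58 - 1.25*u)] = -5.1125/(1.25*u - 3.58)^2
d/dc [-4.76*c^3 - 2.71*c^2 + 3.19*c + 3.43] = -14.28*c^2 - 5.42*c + 3.19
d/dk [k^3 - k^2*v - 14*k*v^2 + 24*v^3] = 3*k^2 - 2*k*v - 14*v^2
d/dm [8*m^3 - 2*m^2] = 4*m*(6*m - 1)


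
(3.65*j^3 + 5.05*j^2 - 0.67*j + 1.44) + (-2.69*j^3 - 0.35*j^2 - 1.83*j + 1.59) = 0.96*j^3 + 4.7*j^2 - 2.5*j + 3.03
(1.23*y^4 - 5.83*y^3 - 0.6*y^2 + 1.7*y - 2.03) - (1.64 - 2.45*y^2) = 1.23*y^4 - 5.83*y^3 + 1.85*y^2 + 1.7*y - 3.67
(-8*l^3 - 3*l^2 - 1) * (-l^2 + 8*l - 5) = 8*l^5 - 61*l^4 + 16*l^3 + 16*l^2 - 8*l + 5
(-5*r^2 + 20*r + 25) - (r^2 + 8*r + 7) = -6*r^2 + 12*r + 18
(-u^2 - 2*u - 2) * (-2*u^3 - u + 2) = 2*u^5 + 4*u^4 + 5*u^3 - 2*u - 4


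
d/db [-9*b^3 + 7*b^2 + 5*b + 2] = -27*b^2 + 14*b + 5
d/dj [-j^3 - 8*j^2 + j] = -3*j^2 - 16*j + 1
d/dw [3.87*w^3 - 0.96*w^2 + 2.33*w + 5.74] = 11.61*w^2 - 1.92*w + 2.33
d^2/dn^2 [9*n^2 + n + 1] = 18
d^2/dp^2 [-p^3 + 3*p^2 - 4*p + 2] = 6 - 6*p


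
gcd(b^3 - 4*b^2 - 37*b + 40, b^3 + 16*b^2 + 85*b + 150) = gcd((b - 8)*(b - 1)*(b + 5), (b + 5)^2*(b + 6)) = b + 5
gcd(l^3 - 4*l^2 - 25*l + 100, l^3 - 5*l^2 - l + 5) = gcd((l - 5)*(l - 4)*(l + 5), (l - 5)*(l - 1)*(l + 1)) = l - 5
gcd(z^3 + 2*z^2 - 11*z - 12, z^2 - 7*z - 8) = z + 1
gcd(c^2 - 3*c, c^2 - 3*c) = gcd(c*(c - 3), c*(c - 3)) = c^2 - 3*c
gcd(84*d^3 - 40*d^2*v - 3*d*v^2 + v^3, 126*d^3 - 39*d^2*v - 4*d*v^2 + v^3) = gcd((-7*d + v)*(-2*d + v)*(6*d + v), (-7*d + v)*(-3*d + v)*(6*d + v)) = -42*d^2 - d*v + v^2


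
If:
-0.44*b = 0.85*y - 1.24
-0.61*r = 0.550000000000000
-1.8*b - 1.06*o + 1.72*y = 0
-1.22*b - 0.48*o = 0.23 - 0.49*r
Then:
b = -1046.94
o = 2659.57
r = -0.90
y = 543.40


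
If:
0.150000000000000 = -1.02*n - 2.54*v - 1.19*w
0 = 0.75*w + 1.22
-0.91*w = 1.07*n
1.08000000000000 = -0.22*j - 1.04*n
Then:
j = -11.45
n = 1.38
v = 0.15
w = -1.63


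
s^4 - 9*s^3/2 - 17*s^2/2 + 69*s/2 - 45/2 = (s - 5)*(s - 3/2)*(s - 1)*(s + 3)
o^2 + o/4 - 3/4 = (o - 3/4)*(o + 1)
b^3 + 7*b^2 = b^2*(b + 7)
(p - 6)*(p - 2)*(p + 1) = p^3 - 7*p^2 + 4*p + 12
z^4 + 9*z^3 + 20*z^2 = z^2*(z + 4)*(z + 5)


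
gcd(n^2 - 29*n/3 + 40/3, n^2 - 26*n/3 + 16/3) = n - 8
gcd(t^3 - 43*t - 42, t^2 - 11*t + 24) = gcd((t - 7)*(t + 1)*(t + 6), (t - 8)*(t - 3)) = 1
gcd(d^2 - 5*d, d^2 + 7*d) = d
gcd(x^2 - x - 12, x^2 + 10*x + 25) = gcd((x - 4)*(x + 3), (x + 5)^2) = 1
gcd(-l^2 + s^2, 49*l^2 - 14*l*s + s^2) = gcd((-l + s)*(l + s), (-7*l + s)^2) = 1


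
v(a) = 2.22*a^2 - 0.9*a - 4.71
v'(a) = 4.44*a - 0.9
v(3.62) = 21.12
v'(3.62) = 15.17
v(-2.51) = 11.54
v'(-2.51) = -12.04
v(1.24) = -2.41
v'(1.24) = 4.61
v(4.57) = 37.54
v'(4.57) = 19.39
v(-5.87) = 77.07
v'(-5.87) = -26.96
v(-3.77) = 30.24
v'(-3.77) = -17.64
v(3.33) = 16.91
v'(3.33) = 13.89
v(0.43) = -4.69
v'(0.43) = 1.01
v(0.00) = -4.71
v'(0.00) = -0.90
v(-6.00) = 80.61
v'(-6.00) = -27.54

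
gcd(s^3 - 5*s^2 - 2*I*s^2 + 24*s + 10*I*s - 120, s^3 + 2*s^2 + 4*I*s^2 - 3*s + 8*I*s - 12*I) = s + 4*I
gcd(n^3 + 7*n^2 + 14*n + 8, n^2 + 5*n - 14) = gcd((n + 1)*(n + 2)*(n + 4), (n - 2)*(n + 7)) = 1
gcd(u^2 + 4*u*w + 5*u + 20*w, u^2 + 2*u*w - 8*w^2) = u + 4*w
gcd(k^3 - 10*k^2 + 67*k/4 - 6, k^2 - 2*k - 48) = k - 8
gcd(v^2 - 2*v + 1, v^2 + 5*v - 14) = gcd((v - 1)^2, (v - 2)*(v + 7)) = 1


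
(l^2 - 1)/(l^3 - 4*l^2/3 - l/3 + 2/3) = 3*(l + 1)/(3*l^2 - l - 2)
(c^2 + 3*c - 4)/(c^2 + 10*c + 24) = (c - 1)/(c + 6)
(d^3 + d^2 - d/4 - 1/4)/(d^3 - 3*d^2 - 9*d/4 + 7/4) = (2*d + 1)/(2*d - 7)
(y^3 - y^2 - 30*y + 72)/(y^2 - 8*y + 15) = (y^2 + 2*y - 24)/(y - 5)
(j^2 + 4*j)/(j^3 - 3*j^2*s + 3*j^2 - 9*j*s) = (j + 4)/(j^2 - 3*j*s + 3*j - 9*s)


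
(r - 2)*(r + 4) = r^2 + 2*r - 8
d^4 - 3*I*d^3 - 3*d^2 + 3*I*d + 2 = (d - 1)*(d + 1)*(d - 2*I)*(d - I)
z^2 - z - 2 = (z - 2)*(z + 1)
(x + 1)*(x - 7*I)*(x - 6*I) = x^3 + x^2 - 13*I*x^2 - 42*x - 13*I*x - 42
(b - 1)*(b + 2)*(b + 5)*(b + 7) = b^4 + 13*b^3 + 45*b^2 + 11*b - 70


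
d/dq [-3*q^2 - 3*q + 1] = -6*q - 3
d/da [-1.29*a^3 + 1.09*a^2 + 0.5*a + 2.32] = -3.87*a^2 + 2.18*a + 0.5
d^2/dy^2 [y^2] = 2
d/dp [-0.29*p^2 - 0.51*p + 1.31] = -0.58*p - 0.51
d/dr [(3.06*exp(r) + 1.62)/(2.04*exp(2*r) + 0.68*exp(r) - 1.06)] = (-(3.06*exp(r) + 1.62)*(4.08*exp(r) + 0.68) + 6.2424*exp(2*r) + 2.0808*exp(r) - 3.2436)*exp(r)/(2.04*exp(2*r) + 0.68*exp(r) - 1.06)^2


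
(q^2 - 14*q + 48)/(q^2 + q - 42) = (q - 8)/(q + 7)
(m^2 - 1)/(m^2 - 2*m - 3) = (m - 1)/(m - 3)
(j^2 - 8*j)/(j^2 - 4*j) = (j - 8)/(j - 4)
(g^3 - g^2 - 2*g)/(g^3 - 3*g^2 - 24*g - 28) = g*(-g^2 + g + 2)/(-g^3 + 3*g^2 + 24*g + 28)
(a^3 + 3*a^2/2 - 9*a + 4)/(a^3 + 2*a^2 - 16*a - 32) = (a^2 - 5*a/2 + 1)/(a^2 - 2*a - 8)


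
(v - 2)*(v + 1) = v^2 - v - 2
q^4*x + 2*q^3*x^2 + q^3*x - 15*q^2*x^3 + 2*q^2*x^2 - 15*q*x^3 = q*(q - 3*x)*(q + 5*x)*(q*x + x)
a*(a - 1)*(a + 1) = a^3 - a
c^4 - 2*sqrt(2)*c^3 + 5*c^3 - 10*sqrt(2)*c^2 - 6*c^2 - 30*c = c*(c + 5)*(c - 3*sqrt(2))*(c + sqrt(2))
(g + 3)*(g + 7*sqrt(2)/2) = g^2 + 3*g + 7*sqrt(2)*g/2 + 21*sqrt(2)/2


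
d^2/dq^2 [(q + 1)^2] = 2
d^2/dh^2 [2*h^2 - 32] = 4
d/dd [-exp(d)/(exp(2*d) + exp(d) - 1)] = (exp(2*d) + 1)*exp(d)/(exp(4*d) + 2*exp(3*d) - exp(2*d) - 2*exp(d) + 1)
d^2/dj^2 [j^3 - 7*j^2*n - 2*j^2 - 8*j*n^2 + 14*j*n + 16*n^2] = 6*j - 14*n - 4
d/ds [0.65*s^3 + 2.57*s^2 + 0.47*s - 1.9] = 1.95*s^2 + 5.14*s + 0.47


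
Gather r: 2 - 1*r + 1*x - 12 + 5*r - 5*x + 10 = 4*r - 4*x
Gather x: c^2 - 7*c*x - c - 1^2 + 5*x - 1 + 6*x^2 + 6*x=c^2 - c + 6*x^2 + x*(11 - 7*c) - 2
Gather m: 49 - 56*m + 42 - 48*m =91 - 104*m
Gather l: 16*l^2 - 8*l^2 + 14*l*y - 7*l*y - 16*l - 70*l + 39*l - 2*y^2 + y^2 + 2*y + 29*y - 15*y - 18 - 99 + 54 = 8*l^2 + l*(7*y - 47) - y^2 + 16*y - 63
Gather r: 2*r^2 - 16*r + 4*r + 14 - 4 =2*r^2 - 12*r + 10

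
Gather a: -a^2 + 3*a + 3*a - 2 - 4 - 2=-a^2 + 6*a - 8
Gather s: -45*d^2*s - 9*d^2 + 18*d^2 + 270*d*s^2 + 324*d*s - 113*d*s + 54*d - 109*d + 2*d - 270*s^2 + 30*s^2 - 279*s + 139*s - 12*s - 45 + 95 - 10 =9*d^2 - 53*d + s^2*(270*d - 240) + s*(-45*d^2 + 211*d - 152) + 40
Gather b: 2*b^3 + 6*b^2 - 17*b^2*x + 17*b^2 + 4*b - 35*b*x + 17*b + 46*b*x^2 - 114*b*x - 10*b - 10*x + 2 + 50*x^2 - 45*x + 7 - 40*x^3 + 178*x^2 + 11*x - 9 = 2*b^3 + b^2*(23 - 17*x) + b*(46*x^2 - 149*x + 11) - 40*x^3 + 228*x^2 - 44*x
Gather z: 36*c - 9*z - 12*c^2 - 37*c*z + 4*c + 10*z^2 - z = -12*c^2 + 40*c + 10*z^2 + z*(-37*c - 10)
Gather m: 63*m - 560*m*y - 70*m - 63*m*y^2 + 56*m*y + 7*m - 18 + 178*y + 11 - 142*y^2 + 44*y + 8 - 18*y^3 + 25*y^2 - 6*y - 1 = m*(-63*y^2 - 504*y) - 18*y^3 - 117*y^2 + 216*y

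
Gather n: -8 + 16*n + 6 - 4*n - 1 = 12*n - 3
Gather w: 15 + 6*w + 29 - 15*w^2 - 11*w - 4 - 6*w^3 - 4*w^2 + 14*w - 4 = -6*w^3 - 19*w^2 + 9*w + 36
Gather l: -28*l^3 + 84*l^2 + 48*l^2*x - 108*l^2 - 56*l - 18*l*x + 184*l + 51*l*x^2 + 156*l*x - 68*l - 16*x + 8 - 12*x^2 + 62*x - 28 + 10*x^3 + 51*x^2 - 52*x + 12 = -28*l^3 + l^2*(48*x - 24) + l*(51*x^2 + 138*x + 60) + 10*x^3 + 39*x^2 - 6*x - 8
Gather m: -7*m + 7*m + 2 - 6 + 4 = 0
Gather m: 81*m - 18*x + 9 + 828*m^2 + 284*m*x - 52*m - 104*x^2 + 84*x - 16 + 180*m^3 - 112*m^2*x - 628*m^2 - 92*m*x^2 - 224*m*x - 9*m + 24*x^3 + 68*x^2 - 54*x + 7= 180*m^3 + m^2*(200 - 112*x) + m*(-92*x^2 + 60*x + 20) + 24*x^3 - 36*x^2 + 12*x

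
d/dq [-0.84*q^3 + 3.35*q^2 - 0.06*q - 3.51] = -2.52*q^2 + 6.7*q - 0.06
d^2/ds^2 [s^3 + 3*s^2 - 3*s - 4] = 6*s + 6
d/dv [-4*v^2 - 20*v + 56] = -8*v - 20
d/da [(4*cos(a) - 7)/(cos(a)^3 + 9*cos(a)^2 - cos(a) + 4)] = (8*cos(a)^3 + 15*cos(a)^2 - 126*cos(a) - 9)*sin(a)/(sin(a)^2*cos(a) + 9*sin(a)^2 - 13)^2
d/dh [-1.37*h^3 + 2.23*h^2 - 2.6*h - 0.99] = -4.11*h^2 + 4.46*h - 2.6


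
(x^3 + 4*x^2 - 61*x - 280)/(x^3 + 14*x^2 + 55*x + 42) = (x^2 - 3*x - 40)/(x^2 + 7*x + 6)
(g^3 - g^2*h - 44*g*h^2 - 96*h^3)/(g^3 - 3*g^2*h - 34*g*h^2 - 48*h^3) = (g + 4*h)/(g + 2*h)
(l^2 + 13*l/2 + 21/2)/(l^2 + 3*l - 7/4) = 2*(l + 3)/(2*l - 1)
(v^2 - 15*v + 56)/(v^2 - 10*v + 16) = (v - 7)/(v - 2)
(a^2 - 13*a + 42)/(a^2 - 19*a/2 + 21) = 2*(a - 7)/(2*a - 7)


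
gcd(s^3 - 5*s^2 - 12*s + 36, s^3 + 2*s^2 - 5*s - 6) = s^2 + s - 6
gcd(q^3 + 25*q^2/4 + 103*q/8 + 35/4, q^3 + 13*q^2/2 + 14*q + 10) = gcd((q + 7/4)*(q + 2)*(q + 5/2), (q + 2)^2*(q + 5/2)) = q^2 + 9*q/2 + 5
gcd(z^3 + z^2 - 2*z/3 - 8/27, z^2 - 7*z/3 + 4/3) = 1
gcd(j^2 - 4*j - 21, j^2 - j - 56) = 1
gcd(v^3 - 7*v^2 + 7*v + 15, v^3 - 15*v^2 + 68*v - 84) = 1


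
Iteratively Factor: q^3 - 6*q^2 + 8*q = (q - 4)*(q^2 - 2*q) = (q - 4)*(q - 2)*(q)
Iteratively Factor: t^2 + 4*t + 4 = (t + 2)*(t + 2)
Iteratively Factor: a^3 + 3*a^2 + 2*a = (a + 1)*(a^2 + 2*a) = (a + 1)*(a + 2)*(a)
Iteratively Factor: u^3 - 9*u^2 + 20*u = (u - 4)*(u^2 - 5*u) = (u - 5)*(u - 4)*(u)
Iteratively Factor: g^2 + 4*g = (g + 4)*(g)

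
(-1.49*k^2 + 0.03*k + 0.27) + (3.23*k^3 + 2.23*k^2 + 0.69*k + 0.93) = 3.23*k^3 + 0.74*k^2 + 0.72*k + 1.2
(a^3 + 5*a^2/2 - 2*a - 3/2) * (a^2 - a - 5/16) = a^5 + 3*a^4/2 - 77*a^3/16 - 9*a^2/32 + 17*a/8 + 15/32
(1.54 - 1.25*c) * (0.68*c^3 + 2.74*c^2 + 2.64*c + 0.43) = -0.85*c^4 - 2.3778*c^3 + 0.9196*c^2 + 3.5281*c + 0.6622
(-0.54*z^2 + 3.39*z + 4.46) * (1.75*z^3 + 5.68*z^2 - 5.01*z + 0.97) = -0.945*z^5 + 2.8653*z^4 + 29.7656*z^3 + 7.8251*z^2 - 19.0563*z + 4.3262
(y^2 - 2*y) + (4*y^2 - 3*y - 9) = 5*y^2 - 5*y - 9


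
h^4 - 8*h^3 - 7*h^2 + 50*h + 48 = (h - 8)*(h - 3)*(h + 1)*(h + 2)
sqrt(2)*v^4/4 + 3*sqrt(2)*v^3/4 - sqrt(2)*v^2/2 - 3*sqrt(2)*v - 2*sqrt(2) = (v/2 + 1)*(v - 2)*(v + 1)*(sqrt(2)*v/2 + sqrt(2))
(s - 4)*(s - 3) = s^2 - 7*s + 12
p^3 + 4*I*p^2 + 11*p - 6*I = (p - I)^2*(p + 6*I)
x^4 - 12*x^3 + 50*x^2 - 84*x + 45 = (x - 5)*(x - 3)^2*(x - 1)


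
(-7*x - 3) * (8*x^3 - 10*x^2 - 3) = -56*x^4 + 46*x^3 + 30*x^2 + 21*x + 9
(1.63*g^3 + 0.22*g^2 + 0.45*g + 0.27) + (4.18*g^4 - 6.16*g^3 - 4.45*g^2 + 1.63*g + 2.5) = 4.18*g^4 - 4.53*g^3 - 4.23*g^2 + 2.08*g + 2.77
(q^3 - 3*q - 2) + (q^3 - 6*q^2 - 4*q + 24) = 2*q^3 - 6*q^2 - 7*q + 22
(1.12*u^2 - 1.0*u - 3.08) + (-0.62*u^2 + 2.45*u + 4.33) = 0.5*u^2 + 1.45*u + 1.25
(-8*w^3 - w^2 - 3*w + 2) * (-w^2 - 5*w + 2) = 8*w^5 + 41*w^4 - 8*w^3 + 11*w^2 - 16*w + 4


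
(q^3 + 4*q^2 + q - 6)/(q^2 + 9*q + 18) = (q^2 + q - 2)/(q + 6)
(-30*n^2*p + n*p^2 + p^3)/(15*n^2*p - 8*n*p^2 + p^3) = (6*n + p)/(-3*n + p)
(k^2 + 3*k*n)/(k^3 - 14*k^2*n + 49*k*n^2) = (k + 3*n)/(k^2 - 14*k*n + 49*n^2)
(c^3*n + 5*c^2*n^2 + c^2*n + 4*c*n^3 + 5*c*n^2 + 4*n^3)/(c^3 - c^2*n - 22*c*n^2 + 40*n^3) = n*(c^3 + 5*c^2*n + c^2 + 4*c*n^2 + 5*c*n + 4*n^2)/(c^3 - c^2*n - 22*c*n^2 + 40*n^3)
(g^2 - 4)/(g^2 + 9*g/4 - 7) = 4*(g^2 - 4)/(4*g^2 + 9*g - 28)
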